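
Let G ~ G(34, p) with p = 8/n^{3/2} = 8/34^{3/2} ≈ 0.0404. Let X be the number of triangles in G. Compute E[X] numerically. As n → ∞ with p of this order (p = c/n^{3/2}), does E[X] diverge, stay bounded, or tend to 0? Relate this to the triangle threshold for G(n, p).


Number of potential triangles: C(34, 3) = 5984.
Each occurs with probability p³ ≈ (0.0404)³ ≈ 6.57075e-05.
By linearity: E[X] = C(34, 3)·p³ ≈ 5984 · 6.57075e-05 ≈ 0.393.
Since α = 3/2 > 1, p = c/n^{3/2} = o(1/n) is below the triangle threshold p ~ 1/n. Asymptotically E[X] ~ (c³/6)·n^{3(1−α)} = (8³/6)·n^{-1.5} → 0, so by Markov's inequality G has no triangles w.h.p.

E[X] ≈ 0.393; in regime p = Θ(1/n^{3/2}) E[X] tends to 0 (below the triangle threshold p ~ 1/n).


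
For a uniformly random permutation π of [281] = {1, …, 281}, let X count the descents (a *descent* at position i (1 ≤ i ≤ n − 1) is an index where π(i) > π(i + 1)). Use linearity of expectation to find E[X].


Write X = Σ X_I over i = 1, …, 280, with X_I the indicator of one descent.
There are 280 indicators.
For each fixed i, the pair (π(i), π(i+1)) is a uniformly random ordered pair of distinct values from {1, …, 281}; by symmetry P[π(i) > π(i+1)] = 1/2.
By linearity: E[X] = 280 · (1/2) = (281 − 1) · (1/2) = 140 ≈ 140.00000.

E[X] = 140 = 140.00000.


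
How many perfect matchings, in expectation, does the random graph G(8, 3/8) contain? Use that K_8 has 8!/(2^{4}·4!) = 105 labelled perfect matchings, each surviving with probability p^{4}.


K_8 has 8!/(2^{4}·4!) = 105 labelled perfect matchings.
For each such perfect matching H, let X_H = 1 if all 4 edges of H are present in G. Then P[X_H = 1] = p^{4} = (3/8)^{4} = 81/4096.
By linearity: E[X] = Σ_H E[X_H] = 105 · p^{4} = 105 · 81/4096 = 8505/4096.
Numerically: E[X] ≈ 2.08.

E[X] = 105 · (3/8)^{4} = 8505/4096 ≈ 2.08.


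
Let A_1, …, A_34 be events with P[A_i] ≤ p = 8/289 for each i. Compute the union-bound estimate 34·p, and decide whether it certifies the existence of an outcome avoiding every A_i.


Union bound: P[∪_{i=1}^{34} A_i] ≤ Σ_i P[A_i] ≤ 34·p = 34·(8/289) = 16/17.
Numerically: 16/17 ≈ 0.94118.
Is 16/17 < 1? YES.
Since P[∪ A_i] ≤ 16/17 < 1, the complement has P[∩ A_i^c] ≥ 1 − 16/17 = 1/17 > 0, so some outcome avoids every A_i.

34·p = 16/17 ≈ 0.94118; existence CERTIFIED by the union bound.


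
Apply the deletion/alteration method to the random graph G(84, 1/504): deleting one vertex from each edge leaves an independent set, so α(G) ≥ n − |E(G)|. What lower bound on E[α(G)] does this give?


E[|E(G)|] = C(84, 2)·p = 3486 · (1/504) = 83/12.
E[α(G)] ≥ n − E[|E(G)|] = 84 − 83/12 = 925/12.
Numerically: ≈ 77.08333.
(This is only a lower bound; the true E[α(G)] may be larger.)

E[α(G)] ≥ 925/12 ≈ 77.08333.


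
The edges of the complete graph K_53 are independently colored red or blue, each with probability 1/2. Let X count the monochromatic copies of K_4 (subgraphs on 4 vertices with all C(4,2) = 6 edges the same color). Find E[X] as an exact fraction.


Let X = Σ_S X_S over the C(53, 4) = 292825 subsets S of size 4, where X_S = 1 if the K_4 on S is monochromatic.
For a fixed S, the K_4 on S has C(4, 2) = 6 edges. P[all 6 edges red] = (1/2)^6, and likewise for blue, so P[monochromatic] = 2·(1/2)^6 = 2^{1 − 6} = 1/32.
Summing: E[X] = C(53, 4) · 2^{1 − 6} = 292825 · 1/32 = 292825/32.
Numerically: E[X] ≈ 9150.78125.

E[X] = C(53,4)·2^(1−C(4,2)) = 292825/32 ≈ 9150.78125.


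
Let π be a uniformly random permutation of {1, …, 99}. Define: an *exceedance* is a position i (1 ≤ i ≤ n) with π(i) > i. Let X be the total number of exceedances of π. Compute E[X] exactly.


Write X = Σ_{i=1}^{99} X_i, where X_i = 1_{π(i) > i}.
For each fixed i, π(i) is uniform over {1, …, 99} (marginal of a uniform permutation), so P[π(i) > i] = (n − i)/n. Summing: Σ_{i=1}^{99} (n − i)/n = (0 + 1 + … + 98)/99 = 99(99 − 1)/(2·99) = (99 − 1)/2.
Hence E[X] = Σ_{i=1}^{99} (99 − i)/99 = 49 ≈ 49.000.

E[X] = 49 = 49.000.


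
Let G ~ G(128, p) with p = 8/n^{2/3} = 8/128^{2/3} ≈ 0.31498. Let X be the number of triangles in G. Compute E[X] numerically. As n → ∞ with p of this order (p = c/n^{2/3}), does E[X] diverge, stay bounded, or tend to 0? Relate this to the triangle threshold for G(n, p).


Number of potential triangles: C(128, 3) = 341376.
Each occurs with probability p³ ≈ (0.31498)³ ≈ 3.12500000e-02.
By linearity: E[X] = C(128, 3)·p³ ≈ 341376 · 3.12500000e-02 ≈ 10668.000000.
Since α = 2/3 < 1, p = c/n^{2/3} ≫ 1/n is above the triangle threshold p ~ 1/n. Asymptotically E[X] ~ (c³/6)·n^{3(1−α)} = (8³/6)·n^{1} → ∞; triangles are abundant w.h.p.

E[X] ≈ 10668.000000; in regime p = Θ(1/n^{2/3}) E[X] diverges (above the triangle threshold p ~ 1/n).


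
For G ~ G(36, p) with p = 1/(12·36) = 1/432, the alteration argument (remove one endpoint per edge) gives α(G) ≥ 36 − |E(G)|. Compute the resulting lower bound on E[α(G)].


E[|E(G)|] = C(36, 2)·p = 630 · (1/432) = 35/24.
E[α(G)] ≥ n − E[|E(G)|] = 36 − 35/24 = 829/24.
Numerically: ≈ 34.54167.
(This is only a lower bound; the true E[α(G)] may be larger.)

E[α(G)] ≥ 829/24 ≈ 34.54167.


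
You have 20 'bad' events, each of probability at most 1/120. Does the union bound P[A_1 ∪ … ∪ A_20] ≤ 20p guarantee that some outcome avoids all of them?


Union bound: P[∪_{i=1}^{20} A_i] ≤ Σ_i P[A_i] ≤ 20·p = 20·(1/120) = 1/6.
Numerically: 1/6 ≈ 0.166667.
Is 1/6 < 1? YES.
Since P[∪ A_i] ≤ 1/6 < 1, the complement has P[∩ A_i^c] ≥ 1 − 1/6 = 5/6 > 0, so some outcome avoids every A_i.

20·p = 1/6 ≈ 0.166667; existence CERTIFIED by the union bound.


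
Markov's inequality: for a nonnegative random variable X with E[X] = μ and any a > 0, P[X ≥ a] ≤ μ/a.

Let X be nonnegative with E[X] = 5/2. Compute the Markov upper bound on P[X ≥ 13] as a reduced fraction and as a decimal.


μ = E[X] = 5/2, a = 13.
Markov: P[X ≥ 13] ≤ μ/a = (5/2)/13 = 5/26.
Numerically: ≈ 0.1923.
(Since a = 13 > μ = 2.5000, the bound 5/26 is < 1 and informative.)

P[X ≥ 13] ≤ 5/26 ≈ 0.1923.


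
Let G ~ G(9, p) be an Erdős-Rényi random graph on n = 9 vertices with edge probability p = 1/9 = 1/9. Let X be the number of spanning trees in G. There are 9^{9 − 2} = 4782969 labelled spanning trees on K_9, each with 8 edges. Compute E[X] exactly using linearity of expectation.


K_9 has 9^{9 − 2} = 4782969 labelled spanning trees.
For each such spanning tree H, let X_H = 1 if all 8 edges of H are present in G. Then P[X_H = 1] = p^{8} = (1/9)^{8} = 1/43046721.
By linearity of expectation: E[X] = Σ_H E[X_H] = 4782969 · p^{8} = 4782969 · 1/43046721 = 1/9.
Numerically: E[X] ≈ 0.111111.

E[X] = 4782969 · (1/9)^{8} = 1/9 ≈ 0.111111.


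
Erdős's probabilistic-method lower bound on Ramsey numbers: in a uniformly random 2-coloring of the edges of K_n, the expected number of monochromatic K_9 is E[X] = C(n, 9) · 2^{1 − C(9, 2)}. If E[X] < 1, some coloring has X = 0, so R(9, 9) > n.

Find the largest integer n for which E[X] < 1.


We need C(n, 9) · 2^{1 − 36} < 1, i.e. C(n, 9) < 2^{36 − 1} = 34359738368.
Check values of n near the boundary:
  n = 62: C(62, 9) = 20286591270; 20286591270 < 34359738368? YES
  n = 63: C(63, 9) = 23667689815; 23667689815 < 34359738368? YES
  n = 64: C(64, 9) = 27540584512; 27540584512 < 34359738368? YES
  n = 65: C(65, 9) = 31966749880; 31966749880 < 34359738368? YES
  n = 66: C(66, 9) = 37014131440; 37014131440 < 34359738368? NO
The largest n with C(n, 9) < 34359738368 is n = 65 (where E[X] = 3995843735/4294967296 ≈ 0.9304). Hence R(9, 9) > 65, i.e. R(9, 9) ≥ 66.

Largest n = 65; hence R(9, 9) > 65.


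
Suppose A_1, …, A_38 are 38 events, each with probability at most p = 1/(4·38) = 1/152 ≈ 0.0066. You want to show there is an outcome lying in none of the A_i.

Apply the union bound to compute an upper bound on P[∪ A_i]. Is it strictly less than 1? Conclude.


Union bound: P[∪_{i=1}^{38} A_i] ≤ Σ_i P[A_i] ≤ 38·p = 38·(1/152) = 1/4.
Numerically: 1/4 ≈ 0.2500.
Is 1/4 < 1? YES.
Since P[∪ A_i] ≤ 1/4 < 1, the complement has P[∩ A_i^c] ≥ 1 − 1/4 = 3/4 > 0, so some outcome avoids every A_i.

38·p = 1/4 ≈ 0.2500; existence CERTIFIED by the union bound.


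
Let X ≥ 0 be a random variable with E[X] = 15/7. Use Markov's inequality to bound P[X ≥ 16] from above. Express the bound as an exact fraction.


μ = E[X] = 15/7, a = 16.
Markov: P[X ≥ 16] ≤ μ/a = (15/7)/16 = 15/112.
Numerically: ≈ 0.133929.
(Since a = 16 > μ = 2.142857, the bound 15/112 is < 1 and informative.)

P[X ≥ 16] ≤ 15/112 ≈ 0.133929.


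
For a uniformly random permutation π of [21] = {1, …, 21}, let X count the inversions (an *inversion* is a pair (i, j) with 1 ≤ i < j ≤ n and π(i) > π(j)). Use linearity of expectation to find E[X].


Write X = Σ X_I over the C(21, 2) = 210 pairs i < j, with X_I the indicator of one inversion.
There are 210 indicators.
For each fixed pair i < j, the values π(i) and π(j) are two distinct elements of {1, …, 21} in uniformly random order; by symmetry P[π(i) > π(j)] = 1/2.
By linearity: E[X] = 210 · (1/2) = C(21, 2) · (1/2) = 210/2 = 105 ≈ 105.0000.

E[X] = 105 = 105.0000.


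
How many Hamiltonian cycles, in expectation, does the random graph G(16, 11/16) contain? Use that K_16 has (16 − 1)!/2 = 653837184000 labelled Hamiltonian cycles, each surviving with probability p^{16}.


K_16 has (16 − 1)!/2 = 653837184000 labelled Hamiltonian cycles.
For each such Hamiltonian cycle H, let X_H = 1 if all 16 edges of H are present in G. Then P[X_H = 1] = p^{16} = (11/16)^{16} = 45949729863572161/18446744073709551616.
By linearity: E[X] = Σ_H E[X_H] = 653837184000 · p^{16} = 653837184000 · 45949729863572161/18446744073709551616 = 29339494120662818290072875/18014398509481984.
Numerically: E[X] ≈ 1.63e+09.

E[X] = 653837184000 · (11/16)^{16} = 29339494120662818290072875/18014398509481984 ≈ 1.63e+09.


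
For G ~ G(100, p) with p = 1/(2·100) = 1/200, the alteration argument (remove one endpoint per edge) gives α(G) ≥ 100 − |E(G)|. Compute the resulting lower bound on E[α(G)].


E[|E(G)|] = C(100, 2)·p = 4950 · (1/200) = 99/4.
E[α(G)] ≥ n − E[|E(G)|] = 100 − 99/4 = 301/4.
Numerically: ≈ 75.250000.
(This is only a lower bound; the true E[α(G)] may be larger.)

E[α(G)] ≥ 301/4 ≈ 75.250000.


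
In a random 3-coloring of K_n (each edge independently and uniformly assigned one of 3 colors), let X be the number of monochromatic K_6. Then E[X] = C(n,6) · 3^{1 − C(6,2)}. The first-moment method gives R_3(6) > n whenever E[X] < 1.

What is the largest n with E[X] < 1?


We need C(n, 6) · 3^{1 − 15} < 1, i.e. C(n, 6) < 3^{15 − 1} = 4782969.
Check values of n near the boundary:
  n = 39: C(39, 6) = 3262623; 3262623 < 4782969? YES
  n = 40: C(40, 6) = 3838380; 3838380 < 4782969? YES
  n = 41: C(41, 6) = 4496388; 4496388 < 4782969? YES
  n = 42: C(42, 6) = 5245786; 5245786 < 4782969? NO
  n = 43: C(43, 6) = 6096454; 6096454 < 4782969? NO
  n = 44: C(44, 6) = 7059052; 7059052 < 4782969? NO
The largest n with C(n, 6) < 4782969 is n = 41 (where E[X] = 1498796/1594323 ≈ 0.940083). Hence R_3(6) > 41, i.e. R_3(6) ≥ 42.

Largest n = 41; hence R_3(6) > 41.


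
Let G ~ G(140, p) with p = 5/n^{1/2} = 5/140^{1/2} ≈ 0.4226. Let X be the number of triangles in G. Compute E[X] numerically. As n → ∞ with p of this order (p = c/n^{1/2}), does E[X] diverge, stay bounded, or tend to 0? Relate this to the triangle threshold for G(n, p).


Number of potential triangles: C(140, 3) = 447580.
Each occurs with probability p³ ≈ (0.4226)³ ≈ 7.546020e-02.
By linearity: E[X] = C(140, 3)·p³ ≈ 447580 · 7.546020e-02 ≈ 33774.4769.
Since α = 1/2 < 1, p = c/n^{1/2} ≫ 1/n is above the triangle threshold p ~ 1/n. Asymptotically E[X] ~ (c³/6)·n^{3(1−α)} = (5³/6)·n^{1.5} → ∞; triangles are abundant w.h.p.

E[X] ≈ 33774.4769; in regime p = Θ(1/n^{1/2}) E[X] diverges (above the triangle threshold p ~ 1/n).


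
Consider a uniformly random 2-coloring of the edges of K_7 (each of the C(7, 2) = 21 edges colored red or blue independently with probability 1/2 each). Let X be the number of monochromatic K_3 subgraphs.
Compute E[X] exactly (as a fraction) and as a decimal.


Let X = Σ_S X_S over the C(7, 3) = 35 subsets S of size 3, where X_S = 1 if the K_3 on S is monochromatic.
For a fixed S, the K_3 on S has C(3, 2) = 3 edges. P[all 3 edges red] = (1/2)^3, and likewise for blue, so P[monochromatic] = 2·(1/2)^3 = 2^{1 − 3} = 1/4.
By linearity: E[X] = C(7, 3) · 2^{1 − 3} = 35 · 1/4 = 35/4.
Numerically: E[X] ≈ 8.750.

E[X] = C(7,3)·2^(1−C(3,2)) = 35/4 ≈ 8.750.


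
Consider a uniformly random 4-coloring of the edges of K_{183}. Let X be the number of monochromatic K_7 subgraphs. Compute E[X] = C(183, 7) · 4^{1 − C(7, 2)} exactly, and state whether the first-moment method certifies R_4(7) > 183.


E[X] = C(183, 7) · 4^{1 − 21} = 1214197462413 · 4^{−20} = 1214197462413/1099511627776.
As a reduced fraction: E[X] = 1214197462413/1099511627776 ≈ 1.1043062.
Is E[X] < 1? NO.
Since E[X] ≥ 1, the first-moment bound is inconclusive at n = 183; it does NOT by itself certify R_4(7) > 183.

E[X] = 1214197462413/1099511627776 ≈ 1.1043062; E[X] ≥ 1; first-moment method inconclusive here.


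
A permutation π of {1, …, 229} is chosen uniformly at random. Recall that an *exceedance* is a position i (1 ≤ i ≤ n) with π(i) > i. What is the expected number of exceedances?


Write X = Σ_{i=1}^{229} X_i, where X_i = 1_{π(i) > i}.
For each fixed i, π(i) is uniform over {1, …, 229} (marginal of a uniform permutation), so P[π(i) > i] = (n − i)/n. Summing: Σ_{i=1}^{229} (n − i)/n = (0 + 1 + … + 228)/229 = 229(229 − 1)/(2·229) = (229 − 1)/2.
Hence E[X] = Σ_{i=1}^{229} (229 − i)/229 = 114 ≈ 114.0000.

E[X] = 114 = 114.0000.


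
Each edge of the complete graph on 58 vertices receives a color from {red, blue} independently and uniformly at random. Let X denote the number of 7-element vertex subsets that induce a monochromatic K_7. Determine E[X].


Let X = Σ_S X_S over the C(58, 7) = 300674088 subsets S of size 7, where X_S = 1 if the K_7 on S is monochromatic.
For a fixed S, the K_7 on S has C(7, 2) = 21 edges. P[all 21 edges red] = (1/2)^21, and likewise for blue, so P[monochromatic] = 2·(1/2)^21 = 2^{1 − 21} = 1/1048576.
By linearity of expectation: E[X] = C(58, 7) · 2^{1 − 21} = 300674088 · 1/1048576 = 37584261/131072.
Numerically: E[X] ≈ 286.745155.

E[X] = C(58,7)·2^(1−C(7,2)) = 37584261/131072 ≈ 286.745155.


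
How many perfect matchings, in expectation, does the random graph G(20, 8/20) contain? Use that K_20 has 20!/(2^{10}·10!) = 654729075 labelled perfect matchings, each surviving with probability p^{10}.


K_20 has 20!/(2^{10}·10!) = 654729075 labelled perfect matchings.
For each such perfect matching H, let X_H = 1 if all 10 edges of H are present in G. Then P[X_H = 1] = p^{10} = (2/5)^{10} = 1024/9765625.
Summing the indicators: E[X] = Σ_H E[X_H] = 654729075 · p^{10} = 654729075 · 1024/9765625 = 26817702912/390625.
Numerically: E[X] ≈ 68653.

E[X] = 654729075 · (2/5)^{10} = 26817702912/390625 ≈ 68653.


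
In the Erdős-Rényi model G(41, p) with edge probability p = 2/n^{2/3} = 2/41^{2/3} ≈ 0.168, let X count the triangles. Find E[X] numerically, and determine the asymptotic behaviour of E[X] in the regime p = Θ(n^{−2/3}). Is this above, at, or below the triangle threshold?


Number of potential triangles: C(41, 3) = 10660.
Each occurs with probability p³ ≈ (0.168)³ ≈ 4.75907e-03.
By linearity: E[X] = C(41, 3)·p³ ≈ 10660 · 4.75907e-03 ≈ 50.732.
Since α = 2/3 < 1, p = c/n^{2/3} ≫ 1/n is above the triangle threshold p ~ 1/n. Asymptotically E[X] ~ (c³/6)·n^{3(1−α)} = (2³/6)·n^{1} → ∞; triangles are abundant w.h.p.

E[X] ≈ 50.732; in regime p = Θ(1/n^{2/3}) E[X] diverges (above the triangle threshold p ~ 1/n).


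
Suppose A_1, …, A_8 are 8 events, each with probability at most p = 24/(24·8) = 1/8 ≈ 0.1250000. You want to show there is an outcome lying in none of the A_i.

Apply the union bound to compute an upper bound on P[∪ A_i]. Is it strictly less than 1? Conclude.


Union bound: P[∪_{i=1}^{8} A_i] ≤ Σ_i P[A_i] ≤ 8·p = 8·(1/8) = 1.
Numerically: 1 ≈ 1.0000000.
Is 1 < 1? NO.
Since the bound 1 is ≥ 1, the union bound is uninformative here; it does NOT by itself certify existence.

8·p = 1 ≈ 1.0000000; existence NOT certified by the union bound.


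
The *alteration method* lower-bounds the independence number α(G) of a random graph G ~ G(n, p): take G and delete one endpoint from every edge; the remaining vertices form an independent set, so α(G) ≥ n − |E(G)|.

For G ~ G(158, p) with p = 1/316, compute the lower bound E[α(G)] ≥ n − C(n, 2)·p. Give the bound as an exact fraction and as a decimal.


E[|E(G)|] = C(158, 2)·p = 12403 · (1/316) = 157/4.
E[α(G)] ≥ n − E[|E(G)|] = 158 − 157/4 = 475/4.
Numerically: ≈ 118.7500.
(This is only a lower bound; the true E[α(G)] may be larger.)

E[α(G)] ≥ 475/4 ≈ 118.7500.


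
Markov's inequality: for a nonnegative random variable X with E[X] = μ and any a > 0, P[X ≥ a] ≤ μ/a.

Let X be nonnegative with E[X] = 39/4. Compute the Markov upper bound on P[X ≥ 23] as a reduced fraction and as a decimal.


μ = E[X] = 39/4, a = 23.
Markov: P[X ≥ 23] ≤ μ/a = (39/4)/23 = 39/92.
Numerically: ≈ 0.423913.
(Since a = 23 > μ = 9.750000, the bound 39/92 is < 1 and informative.)

P[X ≥ 23] ≤ 39/92 ≈ 0.423913.


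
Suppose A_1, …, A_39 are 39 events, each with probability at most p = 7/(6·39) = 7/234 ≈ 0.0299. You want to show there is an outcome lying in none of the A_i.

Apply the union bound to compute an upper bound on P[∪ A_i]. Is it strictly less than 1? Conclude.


Union bound: P[∪_{i=1}^{39} A_i] ≤ Σ_i P[A_i] ≤ 39·p = 39·(7/234) = 7/6.
Numerically: 7/6 ≈ 1.1667.
Is 7/6 < 1? NO.
Since the bound 7/6 is ≥ 1, the union bound is uninformative here; it does NOT by itself certify existence.

39·p = 7/6 ≈ 1.1667; existence NOT certified by the union bound.


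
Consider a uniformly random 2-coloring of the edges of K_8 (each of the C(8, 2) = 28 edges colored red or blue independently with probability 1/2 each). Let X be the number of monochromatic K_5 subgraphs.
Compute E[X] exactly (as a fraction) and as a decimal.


Let X = Σ_S X_S over the C(8, 5) = 56 subsets S of size 5, where X_S = 1 if the K_5 on S is monochromatic.
For a fixed S, the K_5 on S has C(5, 2) = 10 edges. P[all 10 edges red] = (1/2)^10, and likewise for blue, so P[monochromatic] = 2·(1/2)^10 = 2^{1 − 10} = 1/512.
Summing: E[X] = C(8, 5) · 2^{1 − 10} = 56 · 1/512 = 7/64.
Numerically: E[X] ≈ 0.109375.

E[X] = C(8,5)·2^(1−C(5,2)) = 7/64 ≈ 0.109375.


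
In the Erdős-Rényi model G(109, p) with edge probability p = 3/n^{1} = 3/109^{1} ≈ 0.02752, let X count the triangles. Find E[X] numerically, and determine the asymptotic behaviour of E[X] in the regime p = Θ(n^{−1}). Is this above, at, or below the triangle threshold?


Number of potential triangles: C(109, 3) = 209934.
Each occurs with probability p³ ≈ (0.02752)³ ≈ 2.084895e-05.
By linearity: E[X] = C(109, 3)·p³ ≈ 209934 · 2.084895e-05 ≈ 4.3769.
Here α = 1, so p = 3/n is exactly at the triangle threshold p ~ 1/n. Asymptotically E[X] → c³/6 = 3³/6 = 9/2 ≈ 4.5000, a bounded constant. In this regime the triangle count is asymptotically Poisson(c³/6).

E[X] ≈ 4.3769; in regime p = Θ(1/n^{1}) E[X] stays bounded (at the triangle threshold p ~ 1/n).


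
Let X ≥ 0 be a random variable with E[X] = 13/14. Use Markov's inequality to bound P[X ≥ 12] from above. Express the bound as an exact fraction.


μ = E[X] = 13/14, a = 12.
Markov: P[X ≥ 12] ≤ μ/a = (13/14)/12 = 13/168.
Numerically: ≈ 0.07738.
(Since a = 12 > μ = 0.92857, the bound 13/168 is < 1 and informative.)

P[X ≥ 12] ≤ 13/168 ≈ 0.07738.


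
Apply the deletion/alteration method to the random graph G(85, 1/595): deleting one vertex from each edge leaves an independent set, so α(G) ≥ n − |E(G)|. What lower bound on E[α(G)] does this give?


E[|E(G)|] = C(85, 2)·p = 3570 · (1/595) = 6.
E[α(G)] ≥ n − E[|E(G)|] = 85 − 6 = 79.
Numerically: ≈ 79.00000.
(This is only a lower bound; the true E[α(G)] may be larger.)

E[α(G)] ≥ 79 ≈ 79.00000.


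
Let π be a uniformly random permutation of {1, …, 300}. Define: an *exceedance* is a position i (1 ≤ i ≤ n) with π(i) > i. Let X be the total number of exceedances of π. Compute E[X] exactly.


Write X = Σ_{i=1}^{300} X_i, where X_i = 1_{π(i) > i}.
For each fixed i, π(i) is uniform over {1, …, 300} (marginal of a uniform permutation), so P[π(i) > i] = (n − i)/n. Summing: Σ_{i=1}^{300} (n − i)/n = (0 + 1 + … + 299)/300 = 300(300 − 1)/(2·300) = (300 − 1)/2.
Hence E[X] = Σ_{i=1}^{300} (300 − i)/300 = 299/2 ≈ 149.500000.

E[X] = 299/2 = 149.500000.


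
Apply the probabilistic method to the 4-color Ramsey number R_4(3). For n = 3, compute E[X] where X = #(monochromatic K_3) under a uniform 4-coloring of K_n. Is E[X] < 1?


E[X] = C(3, 3) · 4^{1 − 3} = 1 · 4^{−2} = 1/16.
As a reduced fraction: E[X] = 1/16 ≈ 0.0625000.
Is E[X] < 1? YES.
Since E[X] < 1, there exists a 4-coloring of K_{3} with no monochromatic K_3; hence R_4(3) > 3.

E[X] = 1/16 ≈ 0.0625000; E[X] < 1, so R_4(3) > 3.


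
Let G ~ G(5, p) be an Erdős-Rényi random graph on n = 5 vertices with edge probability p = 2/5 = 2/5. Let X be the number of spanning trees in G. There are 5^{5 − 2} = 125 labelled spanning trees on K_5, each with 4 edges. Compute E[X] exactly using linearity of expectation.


K_5 has 5^{5 − 2} = 125 labelled spanning trees.
For each such spanning tree H, let X_H = 1 if all 4 edges of H are present in G. Then P[X_H = 1] = p^{4} = (2/5)^{4} = 16/625.
Summing the indicators: E[X] = Σ_H E[X_H] = 125 · p^{4} = 125 · 16/625 = 16/5.
Numerically: E[X] ≈ 3.2.

E[X] = 125 · (2/5)^{4} = 16/5 ≈ 3.2.


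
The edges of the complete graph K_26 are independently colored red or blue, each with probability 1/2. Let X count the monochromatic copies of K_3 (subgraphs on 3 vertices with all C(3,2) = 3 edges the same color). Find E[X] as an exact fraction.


Let X = Σ_S X_S over the C(26, 3) = 2600 subsets S of size 3, where X_S = 1 if the K_3 on S is monochromatic.
For a fixed S, the K_3 on S has C(3, 2) = 3 edges. P[all 3 edges red] = (1/2)^3, and likewise for blue, so P[monochromatic] = 2·(1/2)^3 = 2^{1 − 3} = 1/4.
Summing: E[X] = C(26, 3) · 2^{1 − 3} = 2600 · 1/4 = 650.
Numerically: E[X] ≈ 650.00000.

E[X] = C(26,3)·2^(1−C(3,2)) = 650 ≈ 650.00000.


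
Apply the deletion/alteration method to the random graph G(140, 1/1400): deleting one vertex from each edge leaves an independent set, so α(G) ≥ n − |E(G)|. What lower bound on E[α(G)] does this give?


E[|E(G)|] = C(140, 2)·p = 9730 · (1/1400) = 139/20.
E[α(G)] ≥ n − E[|E(G)|] = 140 − 139/20 = 2661/20.
Numerically: ≈ 133.050.
(This is only a lower bound; the true E[α(G)] may be larger.)

E[α(G)] ≥ 2661/20 ≈ 133.050.


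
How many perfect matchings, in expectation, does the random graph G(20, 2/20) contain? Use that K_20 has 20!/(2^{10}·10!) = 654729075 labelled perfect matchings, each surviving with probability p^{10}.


K_20 has 20!/(2^{10}·10!) = 654729075 labelled perfect matchings.
For each such perfect matching H, let X_H = 1 if all 10 edges of H are present in G. Then P[X_H = 1] = p^{10} = (1/10)^{10} = 1/10000000000.
Summing the indicators: E[X] = Σ_H E[X_H] = 654729075 · p^{10} = 654729075 · 1/10000000000 = 26189163/400000000.
Numerically: E[X] ≈ 0.06547.

E[X] = 654729075 · (1/10)^{10} = 26189163/400000000 ≈ 0.06547.


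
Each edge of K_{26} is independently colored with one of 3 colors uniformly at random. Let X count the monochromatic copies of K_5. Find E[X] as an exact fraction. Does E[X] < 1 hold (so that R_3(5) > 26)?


E[X] = C(26, 5) · 3^{1 − 10} = 65780 · 3^{−9} = 65780/19683.
As a reduced fraction: E[X] = 65780/19683 ≈ 3.3419702.
Is E[X] < 1? NO.
Since E[X] ≥ 1, the first-moment bound is inconclusive at n = 26; it does NOT by itself certify R_3(5) > 26.

E[X] = 65780/19683 ≈ 3.3419702; E[X] ≥ 1; first-moment method inconclusive here.


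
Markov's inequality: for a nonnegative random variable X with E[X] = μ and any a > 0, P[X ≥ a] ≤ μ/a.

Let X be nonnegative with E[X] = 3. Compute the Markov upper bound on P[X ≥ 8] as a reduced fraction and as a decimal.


μ = E[X] = 3, a = 8.
Markov: P[X ≥ 8] ≤ μ/a = (3)/8 = 3/8.
Numerically: ≈ 0.37500.
(Since a = 8 > μ = 3.00000, the bound 3/8 is < 1 and informative.)

P[X ≥ 8] ≤ 3/8 ≈ 0.37500.


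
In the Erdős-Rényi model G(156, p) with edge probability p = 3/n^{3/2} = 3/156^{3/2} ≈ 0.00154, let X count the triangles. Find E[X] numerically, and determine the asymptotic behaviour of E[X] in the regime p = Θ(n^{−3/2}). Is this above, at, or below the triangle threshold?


Number of potential triangles: C(156, 3) = 620620.
Each occurs with probability p³ ≈ (0.00154)³ ≈ 3.65009e-09.
By linearity: E[X] = C(156, 3)·p³ ≈ 620620 · 3.65009e-09 ≈ 0.002.
Since α = 3/2 > 1, p = c/n^{3/2} = o(1/n) is below the triangle threshold p ~ 1/n. Asymptotically E[X] ~ (c³/6)·n^{3(1−α)} = (3³/6)·n^{-1.5} → 0, so by Markov's inequality G has no triangles w.h.p.

E[X] ≈ 0.002; in regime p = Θ(1/n^{3/2}) E[X] tends to 0 (below the triangle threshold p ~ 1/n).


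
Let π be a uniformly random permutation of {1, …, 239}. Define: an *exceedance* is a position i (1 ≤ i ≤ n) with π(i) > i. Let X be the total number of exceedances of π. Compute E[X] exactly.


Write X = Σ_{i=1}^{239} X_i, where X_i = 1_{π(i) > i}.
For each fixed i, π(i) is uniform over {1, …, 239} (marginal of a uniform permutation), so P[π(i) > i] = (n − i)/n. Summing: Σ_{i=1}^{239} (n − i)/n = (0 + 1 + … + 238)/239 = 239(239 − 1)/(2·239) = (239 − 1)/2.
Hence E[X] = Σ_{i=1}^{239} (239 − i)/239 = 119 ≈ 119.0000.

E[X] = 119 = 119.0000.


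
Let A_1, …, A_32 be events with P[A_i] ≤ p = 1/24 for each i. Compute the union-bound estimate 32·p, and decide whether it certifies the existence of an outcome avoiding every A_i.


Union bound: P[∪_{i=1}^{32} A_i] ≤ Σ_i P[A_i] ≤ 32·p = 32·(1/24) = 4/3.
Numerically: 4/3 ≈ 1.333333.
Is 4/3 < 1? NO.
Since the bound 4/3 is ≥ 1, the union bound is uninformative here; it does NOT by itself certify existence.

32·p = 4/3 ≈ 1.333333; existence NOT certified by the union bound.


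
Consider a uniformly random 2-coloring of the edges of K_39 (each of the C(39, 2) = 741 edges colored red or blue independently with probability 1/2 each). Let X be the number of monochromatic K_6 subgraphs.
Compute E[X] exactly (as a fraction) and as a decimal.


Let X = Σ_S X_S over the C(39, 6) = 3262623 subsets S of size 6, where X_S = 1 if the K_6 on S is monochromatic.
For a fixed S, the K_6 on S has C(6, 2) = 15 edges. P[all 15 edges red] = (1/2)^15, and likewise for blue, so P[monochromatic] = 2·(1/2)^15 = 2^{1 − 15} = 1/16384.
Summing: E[X] = C(39, 6) · 2^{1 − 15} = 3262623 · 1/16384 = 3262623/16384.
Numerically: E[X] ≈ 199.134705.

E[X] = C(39,6)·2^(1−C(6,2)) = 3262623/16384 ≈ 199.134705.


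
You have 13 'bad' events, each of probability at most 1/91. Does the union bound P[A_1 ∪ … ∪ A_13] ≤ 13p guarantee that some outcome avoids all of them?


Union bound: P[∪_{i=1}^{13} A_i] ≤ Σ_i P[A_i] ≤ 13·p = 13·(1/91) = 1/7.
Numerically: 1/7 ≈ 0.1429.
Is 1/7 < 1? YES.
Since P[∪ A_i] ≤ 1/7 < 1, the complement has P[∩ A_i^c] ≥ 1 − 1/7 = 6/7 > 0, so some outcome avoids every A_i.

13·p = 1/7 ≈ 0.1429; existence CERTIFIED by the union bound.


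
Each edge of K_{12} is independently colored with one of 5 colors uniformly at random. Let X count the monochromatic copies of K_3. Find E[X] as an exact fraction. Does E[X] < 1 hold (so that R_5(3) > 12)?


E[X] = C(12, 3) · 5^{1 − 3} = 220 · 5^{−2} = 220/25.
As a reduced fraction: E[X] = 44/5 ≈ 8.800.
Is E[X] < 1? NO.
Since E[X] ≥ 1, the first-moment bound is inconclusive at n = 12; it does NOT by itself certify R_5(3) > 12.

E[X] = 44/5 ≈ 8.800; E[X] ≥ 1; first-moment method inconclusive here.


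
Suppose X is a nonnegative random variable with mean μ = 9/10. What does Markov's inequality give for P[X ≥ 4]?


μ = E[X] = 9/10, a = 4.
Markov: P[X ≥ 4] ≤ μ/a = (9/10)/4 = 9/40.
Numerically: ≈ 0.225.
(Since a = 4 > μ = 0.900, the bound 9/40 is < 1 and informative.)

P[X ≥ 4] ≤ 9/40 ≈ 0.225.


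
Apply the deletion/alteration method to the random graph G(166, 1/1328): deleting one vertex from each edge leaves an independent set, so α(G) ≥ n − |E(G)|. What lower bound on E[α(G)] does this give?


E[|E(G)|] = C(166, 2)·p = 13695 · (1/1328) = 165/16.
E[α(G)] ≥ n − E[|E(G)|] = 166 − 165/16 = 2491/16.
Numerically: ≈ 155.687500.
(This is only a lower bound; the true E[α(G)] may be larger.)

E[α(G)] ≥ 2491/16 ≈ 155.687500.


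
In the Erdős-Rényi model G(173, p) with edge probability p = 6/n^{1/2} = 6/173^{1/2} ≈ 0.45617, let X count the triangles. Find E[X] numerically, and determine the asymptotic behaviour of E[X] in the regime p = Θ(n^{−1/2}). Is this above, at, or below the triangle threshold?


Number of potential triangles: C(173, 3) = 848046.
Each occurs with probability p³ ≈ (0.45617)³ ≈ 9.4925872e-02.
By linearity: E[X] = C(173, 3)·p³ ≈ 848046 · 9.4925872e-02 ≈ 80501.50626.
Since α = 1/2 < 1, p = c/n^{1/2} ≫ 1/n is above the triangle threshold p ~ 1/n. Asymptotically E[X] ~ (c³/6)·n^{3(1−α)} = (6³/6)·n^{1.5} → ∞; triangles are abundant w.h.p.

E[X] ≈ 80501.50626; in regime p = Θ(1/n^{1/2}) E[X] diverges (above the triangle threshold p ~ 1/n).


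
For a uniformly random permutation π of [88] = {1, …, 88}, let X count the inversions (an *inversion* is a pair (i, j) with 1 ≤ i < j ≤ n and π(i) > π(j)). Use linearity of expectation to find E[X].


Write X = Σ X_I over the C(88, 2) = 3828 pairs i < j, with X_I the indicator of one inversion.
There are 3828 indicators.
For each fixed pair i < j, the values π(i) and π(j) are two distinct elements of {1, …, 88} in uniformly random order; by symmetry P[π(i) > π(j)] = 1/2.
By linearity: E[X] = 3828 · (1/2) = C(88, 2) · (1/2) = 3828/2 = 1914 ≈ 1914.00000.

E[X] = 1914 = 1914.00000.


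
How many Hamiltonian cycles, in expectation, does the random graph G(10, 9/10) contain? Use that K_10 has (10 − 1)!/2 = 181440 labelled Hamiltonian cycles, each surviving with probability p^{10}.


K_10 has (10 − 1)!/2 = 181440 labelled Hamiltonian cycles.
For each such Hamiltonian cycle H, let X_H = 1 if all 10 edges of H are present in G. Then P[X_H = 1] = p^{10} = (9/10)^{10} = 3486784401/10000000000.
Summing the indicators: E[X] = Σ_H E[X_H] = 181440 · p^{10} = 181440 · 3486784401/10000000000 = 1977006755367/31250000.
Numerically: E[X] ≈ 63264.

E[X] = 181440 · (9/10)^{10} = 1977006755367/31250000 ≈ 63264.


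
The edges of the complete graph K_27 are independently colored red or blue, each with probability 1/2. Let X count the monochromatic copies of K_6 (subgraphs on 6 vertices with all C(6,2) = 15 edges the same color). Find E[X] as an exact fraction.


Let X = Σ_S X_S over the C(27, 6) = 296010 subsets S of size 6, where X_S = 1 if the K_6 on S is monochromatic.
For a fixed S, the K_6 on S has C(6, 2) = 15 edges. P[all 15 edges red] = (1/2)^15, and likewise for blue, so P[monochromatic] = 2·(1/2)^15 = 2^{1 − 15} = 1/16384.
Summing: E[X] = C(27, 6) · 2^{1 − 15} = 296010 · 1/16384 = 148005/8192.
Numerically: E[X] ≈ 18.06702.

E[X] = C(27,6)·2^(1−C(6,2)) = 148005/8192 ≈ 18.06702.


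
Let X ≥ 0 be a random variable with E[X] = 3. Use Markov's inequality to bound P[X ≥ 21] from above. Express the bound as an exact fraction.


μ = E[X] = 3, a = 21.
Markov: P[X ≥ 21] ≤ μ/a = (3)/21 = 1/7.
Numerically: ≈ 0.143.
(Since a = 21 > μ = 3.000, the bound 1/7 is < 1 and informative.)

P[X ≥ 21] ≤ 1/7 ≈ 0.143.


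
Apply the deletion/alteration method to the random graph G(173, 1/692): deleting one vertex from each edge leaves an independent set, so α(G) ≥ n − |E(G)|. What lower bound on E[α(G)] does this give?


E[|E(G)|] = C(173, 2)·p = 14878 · (1/692) = 43/2.
E[α(G)] ≥ n − E[|E(G)|] = 173 − 43/2 = 303/2.
Numerically: ≈ 151.500000.
(This is only a lower bound; the true E[α(G)] may be larger.)

E[α(G)] ≥ 303/2 ≈ 151.500000.


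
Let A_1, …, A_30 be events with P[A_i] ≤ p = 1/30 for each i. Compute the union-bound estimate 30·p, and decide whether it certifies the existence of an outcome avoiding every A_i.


Union bound: P[∪_{i=1}^{30} A_i] ≤ Σ_i P[A_i] ≤ 30·p = 30·(1/30) = 1.
Numerically: 1 ≈ 1.0000.
Is 1 < 1? NO.
Since the bound 1 is ≥ 1, the union bound is uninformative here; it does NOT by itself certify existence.

30·p = 1 ≈ 1.0000; existence NOT certified by the union bound.


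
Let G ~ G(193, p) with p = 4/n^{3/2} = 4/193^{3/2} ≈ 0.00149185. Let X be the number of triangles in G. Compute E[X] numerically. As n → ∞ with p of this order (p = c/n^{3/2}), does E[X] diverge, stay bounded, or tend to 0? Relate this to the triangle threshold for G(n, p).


Number of potential triangles: C(193, 3) = 1179616.
Each occurs with probability p³ ≈ (0.00149185)³ ≈ 3.32025992e-09.
By linearity: E[X] = C(193, 3)·p³ ≈ 1179616 · 3.32025992e-09 ≈ 0.003917.
Since α = 3/2 > 1, p = c/n^{3/2} = o(1/n) is below the triangle threshold p ~ 1/n. Asymptotically E[X] ~ (c³/6)·n^{3(1−α)} = (4³/6)·n^{-1.5} → 0, so by Markov's inequality G has no triangles w.h.p.

E[X] ≈ 0.003917; in regime p = Θ(1/n^{3/2}) E[X] tends to 0 (below the triangle threshold p ~ 1/n).


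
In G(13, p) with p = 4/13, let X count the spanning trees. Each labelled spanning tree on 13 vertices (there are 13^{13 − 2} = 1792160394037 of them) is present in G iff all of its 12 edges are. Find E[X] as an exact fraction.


K_13 has 13^{13 − 2} = 1792160394037 labelled spanning trees.
For each such spanning tree H, let X_H = 1 if all 12 edges of H are present in G. Then P[X_H = 1] = p^{12} = (4/13)^{12} = 16777216/23298085122481.
By linearity: E[X] = Σ_H E[X_H] = 1792160394037 · p^{12} = 1792160394037 · 16777216/23298085122481 = 16777216/13.
Numerically: E[X] ≈ 1.2906e+06.

E[X] = 1792160394037 · (4/13)^{12} = 16777216/13 ≈ 1.2906e+06.


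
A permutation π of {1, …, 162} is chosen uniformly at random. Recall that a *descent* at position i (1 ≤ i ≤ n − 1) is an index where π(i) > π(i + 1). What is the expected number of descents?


Write X = Σ X_I over i = 1, …, 161, with X_I the indicator of one descent.
There are 161 indicators.
For each fixed i, the pair (π(i), π(i+1)) is a uniformly random ordered pair of distinct values from {1, …, 162}; by symmetry P[π(i) > π(i+1)] = 1/2.
By linearity: E[X] = 161 · (1/2) = (162 − 1) · (1/2) = 161/2 ≈ 80.500.

E[X] = 161/2 = 80.500.


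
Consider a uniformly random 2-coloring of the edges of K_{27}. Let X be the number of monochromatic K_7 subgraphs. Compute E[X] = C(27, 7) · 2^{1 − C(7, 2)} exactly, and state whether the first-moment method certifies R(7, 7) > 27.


E[X] = C(27, 7) · 2^{1 − 21} = 888030 · 2^{−20} = 888030/1048576.
As a reduced fraction: E[X] = 444015/524288 ≈ 0.8468914.
Is E[X] < 1? YES.
Since E[X] < 1, there exists a 2-coloring of K_{27} with no monochromatic K_7; hence R(7, 7) > 27.

E[X] = 444015/524288 ≈ 0.8468914; E[X] < 1, so R(7, 7) > 27.


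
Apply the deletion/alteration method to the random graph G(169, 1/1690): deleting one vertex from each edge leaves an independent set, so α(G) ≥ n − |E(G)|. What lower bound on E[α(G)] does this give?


E[|E(G)|] = C(169, 2)·p = 14196 · (1/1690) = 42/5.
E[α(G)] ≥ n − E[|E(G)|] = 169 − 42/5 = 803/5.
Numerically: ≈ 160.60000.
(This is only a lower bound; the true E[α(G)] may be larger.)

E[α(G)] ≥ 803/5 ≈ 160.60000.


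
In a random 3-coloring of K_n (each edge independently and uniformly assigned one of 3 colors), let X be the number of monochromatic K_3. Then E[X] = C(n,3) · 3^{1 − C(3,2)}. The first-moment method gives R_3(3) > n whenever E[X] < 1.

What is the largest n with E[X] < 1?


We need C(n, 3) · 3^{1 − 3} < 1, i.e. C(n, 3) < 3^{3 − 1} = 9.
Check values of n near the boundary:
  n = 3: C(3, 3) = 1; 1 < 9? YES
  n = 4: C(4, 3) = 4; 4 < 9? YES
  n = 5: C(5, 3) = 10; 10 < 9? NO
  n = 6: C(6, 3) = 20; 20 < 9? NO
  n = 7: C(7, 3) = 35; 35 < 9? NO
The largest n with C(n, 3) < 9 is n = 4 (where E[X] = 4/9 ≈ 0.44444). Hence R_3(3) > 4, i.e. R_3(3) ≥ 5.

Largest n = 4; hence R_3(3) > 4.


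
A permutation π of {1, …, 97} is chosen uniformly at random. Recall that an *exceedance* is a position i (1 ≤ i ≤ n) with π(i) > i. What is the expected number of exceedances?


Write X = Σ_{i=1}^{97} X_i, where X_i = 1_{π(i) > i}.
For each fixed i, π(i) is uniform over {1, …, 97} (marginal of a uniform permutation), so P[π(i) > i] = (n − i)/n. Summing: Σ_{i=1}^{97} (n − i)/n = (0 + 1 + … + 96)/97 = 97(97 − 1)/(2·97) = (97 − 1)/2.
Hence E[X] = Σ_{i=1}^{97} (97 − i)/97 = 48 ≈ 48.0000.

E[X] = 48 = 48.0000.


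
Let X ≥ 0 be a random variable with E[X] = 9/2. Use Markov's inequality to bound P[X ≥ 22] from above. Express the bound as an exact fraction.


μ = E[X] = 9/2, a = 22.
Markov: P[X ≥ 22] ≤ μ/a = (9/2)/22 = 9/44.
Numerically: ≈ 0.205.
(Since a = 22 > μ = 4.500, the bound 9/44 is < 1 and informative.)

P[X ≥ 22] ≤ 9/44 ≈ 0.205.


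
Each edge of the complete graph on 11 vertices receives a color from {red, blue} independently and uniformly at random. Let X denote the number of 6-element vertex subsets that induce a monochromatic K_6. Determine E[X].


Let X = Σ_S X_S over the C(11, 6) = 462 subsets S of size 6, where X_S = 1 if the K_6 on S is monochromatic.
For a fixed S, the K_6 on S has C(6, 2) = 15 edges. P[all 15 edges red] = (1/2)^15, and likewise for blue, so P[monochromatic] = 2·(1/2)^15 = 2^{1 − 15} = 1/16384.
By linearity: E[X] = C(11, 6) · 2^{1 − 15} = 462 · 1/16384 = 231/8192.
Numerically: E[X] ≈ 0.02820.

E[X] = C(11,6)·2^(1−C(6,2)) = 231/8192 ≈ 0.02820.


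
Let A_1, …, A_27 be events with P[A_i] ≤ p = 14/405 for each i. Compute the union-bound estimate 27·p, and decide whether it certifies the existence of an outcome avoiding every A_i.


Union bound: P[∪_{i=1}^{27} A_i] ≤ Σ_i P[A_i] ≤ 27·p = 27·(14/405) = 14/15.
Numerically: 14/15 ≈ 0.9333.
Is 14/15 < 1? YES.
Since P[∪ A_i] ≤ 14/15 < 1, the complement has P[∩ A_i^c] ≥ 1 − 14/15 = 1/15 > 0, so some outcome avoids every A_i.

27·p = 14/15 ≈ 0.9333; existence CERTIFIED by the union bound.


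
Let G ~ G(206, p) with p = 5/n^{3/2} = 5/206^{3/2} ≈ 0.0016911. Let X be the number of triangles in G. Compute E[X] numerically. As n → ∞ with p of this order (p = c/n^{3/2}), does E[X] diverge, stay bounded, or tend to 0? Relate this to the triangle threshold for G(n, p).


Number of potential triangles: C(206, 3) = 1435820.
Each occurs with probability p³ ≈ (0.0016911)³ ≈ 4.83623640e-09.
By linearity: E[X] = C(206, 3)·p³ ≈ 1435820 · 4.83623640e-09 ≈ 0.006944.
Since α = 3/2 > 1, p = c/n^{3/2} = o(1/n) is below the triangle threshold p ~ 1/n. Asymptotically E[X] ~ (c³/6)·n^{3(1−α)} = (5³/6)·n^{-1.5} → 0, so by Markov's inequality G has no triangles w.h.p.

E[X] ≈ 0.006944; in regime p = Θ(1/n^{3/2}) E[X] tends to 0 (below the triangle threshold p ~ 1/n).


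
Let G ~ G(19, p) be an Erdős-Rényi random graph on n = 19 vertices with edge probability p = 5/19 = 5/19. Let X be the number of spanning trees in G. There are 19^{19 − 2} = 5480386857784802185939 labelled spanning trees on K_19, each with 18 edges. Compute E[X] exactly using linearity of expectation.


K_19 has 19^{19 − 2} = 5480386857784802185939 labelled spanning trees.
For each such spanning tree H, let X_H = 1 if all 18 edges of H are present in G. Then P[X_H = 1] = p^{18} = (5/19)^{18} = 3814697265625/104127350297911241532841.
By linearity: E[X] = Σ_H E[X_H] = 5480386857784802185939 · p^{18} = 5480386857784802185939 · 3814697265625/104127350297911241532841 = 3814697265625/19.
Numerically: E[X] ≈ 2.0077e+11.

E[X] = 5480386857784802185939 · (5/19)^{18} = 3814697265625/19 ≈ 2.0077e+11.
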